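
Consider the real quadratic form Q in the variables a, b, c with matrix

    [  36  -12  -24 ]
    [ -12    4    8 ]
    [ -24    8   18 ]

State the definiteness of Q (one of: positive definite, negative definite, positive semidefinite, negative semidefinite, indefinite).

Congruent diagonalization of A (simultaneous row and column reduction) yields pivots 36, 0, 2.
So there are 2 positive, 1 zero pivots.
Hence Q is positive semidefinite.

positive semidefinite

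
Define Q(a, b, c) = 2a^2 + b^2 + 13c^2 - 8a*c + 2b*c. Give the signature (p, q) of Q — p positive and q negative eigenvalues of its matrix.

The symmetric matrix is A = [[2, 0, -4], [0, 1, 1], [-4, 1, 13]].
Congruent diagonalization of A (simultaneous row and column reduction) yields pivots 2, 1, 4.
That gives 3 positive pivots.

(3, 0)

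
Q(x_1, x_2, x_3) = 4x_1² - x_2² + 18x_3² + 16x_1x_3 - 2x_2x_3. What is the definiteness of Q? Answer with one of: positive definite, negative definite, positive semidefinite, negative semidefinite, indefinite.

indefinite

Write A = [[4, 0, 8], [0, -1, -1], [8, -1, 18]].
An LDLᵀ factorisation of A has diagonal entries 4, -1, 3.
So there are 2 positive, 1 negative pivots.
Hence Q is indefinite.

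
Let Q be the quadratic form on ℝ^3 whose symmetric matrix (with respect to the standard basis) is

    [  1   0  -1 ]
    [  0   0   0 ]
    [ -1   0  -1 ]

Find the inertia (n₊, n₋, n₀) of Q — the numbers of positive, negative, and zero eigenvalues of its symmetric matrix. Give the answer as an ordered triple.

Symmetric row and column elimination reduces A to a congruent diagonal form with pivots 1, 0, -2.
So there are 1 positive, 1 negative, 1 zero pivots.

(1, 1, 1)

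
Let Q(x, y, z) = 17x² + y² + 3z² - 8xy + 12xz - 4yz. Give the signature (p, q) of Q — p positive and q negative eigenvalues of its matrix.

The associated matrix is A = [[17, -4, 6], [-4, 1, -2], [6, -2, 3]].
An LDLᵀ factorisation of A has diagonal entries 17, 1/17, -5.
So there are 2 positive, 1 negative pivots.

(2, 1)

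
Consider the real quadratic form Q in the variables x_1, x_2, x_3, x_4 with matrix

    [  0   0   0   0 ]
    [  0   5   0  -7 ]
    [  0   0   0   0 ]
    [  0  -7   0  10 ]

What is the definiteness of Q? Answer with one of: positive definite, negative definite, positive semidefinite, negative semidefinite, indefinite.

Congruent diagonalization of A (simultaneous row and column reduction) yields pivots 0, 5, 0, 1/5.
So there are 2 positive, 2 zero pivots.
Hence Q is positive semidefinite.

positive semidefinite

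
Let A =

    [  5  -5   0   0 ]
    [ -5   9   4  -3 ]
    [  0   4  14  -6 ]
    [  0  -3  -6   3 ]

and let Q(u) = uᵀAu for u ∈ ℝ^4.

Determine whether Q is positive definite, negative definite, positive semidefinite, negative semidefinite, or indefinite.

indefinite

Applying the same elementary operations to the rows and columns of A produces a congruent diagonal matrix with entries 5, 4, 10, -3/20.
So there are 3 positive, 1 negative pivots.
Hence Q is indefinite.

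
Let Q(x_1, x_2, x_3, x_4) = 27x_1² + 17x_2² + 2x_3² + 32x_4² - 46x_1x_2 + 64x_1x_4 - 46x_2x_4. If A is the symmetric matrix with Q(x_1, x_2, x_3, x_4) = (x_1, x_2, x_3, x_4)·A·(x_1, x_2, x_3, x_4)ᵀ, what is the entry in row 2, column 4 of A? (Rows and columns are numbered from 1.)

-23

The coefficient of x_2·x_4 in Q is -46. For a symmetric A this equals A[2,4] + A[4,2] = 2·A[2,4].
So A[2,4] = -46/2 = -23.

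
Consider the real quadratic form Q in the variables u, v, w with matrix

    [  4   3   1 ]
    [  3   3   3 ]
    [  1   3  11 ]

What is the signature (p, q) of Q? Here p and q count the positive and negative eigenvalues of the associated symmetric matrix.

(3, 0)

Applying the same elementary operations to the rows and columns of A produces a congruent diagonal matrix with entries 4, 3/4, 4.
So there are 3 positive pivots.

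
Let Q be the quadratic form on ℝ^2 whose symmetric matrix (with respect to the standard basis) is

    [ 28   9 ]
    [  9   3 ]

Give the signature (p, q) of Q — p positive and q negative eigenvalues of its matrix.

(2, 0)

Applying the same elementary operations to the rows and columns of A produces a congruent diagonal matrix with entries 28, 3/28.
So there are 2 positive pivots.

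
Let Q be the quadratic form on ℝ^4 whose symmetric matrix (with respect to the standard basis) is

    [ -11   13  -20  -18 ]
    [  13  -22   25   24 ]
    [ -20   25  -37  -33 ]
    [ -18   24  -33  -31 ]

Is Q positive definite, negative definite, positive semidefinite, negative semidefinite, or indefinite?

Leading principal minors: Δ_1 = -11, Δ_2 = 73, Δ_3 = -26, Δ_4 = 5.
The signs alternate starting with Δ_1 < 0, so by Sylvester's criterion Q is negative definite.

negative definite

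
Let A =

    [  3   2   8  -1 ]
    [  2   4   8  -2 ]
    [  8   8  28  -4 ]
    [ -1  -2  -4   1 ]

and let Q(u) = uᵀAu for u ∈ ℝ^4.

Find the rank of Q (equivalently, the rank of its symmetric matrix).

Applying the same elementary operations to the rows and columns of A produces a congruent diagonal matrix with entries 3, 8/3, 4, 0.
Counting signs: 3 positive, 1 zero.
The rank is the number of nonzero pivots: 3.

3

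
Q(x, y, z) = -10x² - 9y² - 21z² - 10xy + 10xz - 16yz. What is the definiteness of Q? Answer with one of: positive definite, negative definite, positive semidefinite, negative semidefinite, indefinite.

The symmetric matrix of Q is A = [[-10, -5, 5], [-5, -9, -8], [5, -8, -21]].
Leading principal minors: Δ_1 = -10, Δ_2 = 65, Δ_3 = -100.
The signs alternate starting with Δ_1 < 0, so by Sylvester's criterion Q is negative definite.

negative definite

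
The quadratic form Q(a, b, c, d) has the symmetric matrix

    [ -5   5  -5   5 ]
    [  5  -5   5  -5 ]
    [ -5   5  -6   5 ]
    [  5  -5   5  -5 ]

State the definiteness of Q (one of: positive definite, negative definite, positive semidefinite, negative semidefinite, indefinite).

negative semidefinite

Symmetric row and column elimination reduces A to a congruent diagonal form with pivots -5, 0, -1, 0.
Counting signs: 2 negative, 2 zero.
Hence Q is negative semidefinite.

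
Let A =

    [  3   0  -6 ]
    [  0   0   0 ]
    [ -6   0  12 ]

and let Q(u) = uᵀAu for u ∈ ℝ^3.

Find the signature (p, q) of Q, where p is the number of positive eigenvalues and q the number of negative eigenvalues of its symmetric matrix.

Congruent diagonalization of A (simultaneous row and column reduction) yields pivots 3, 0, 0.
So there are 1 positive, 2 zero pivots.

(1, 0)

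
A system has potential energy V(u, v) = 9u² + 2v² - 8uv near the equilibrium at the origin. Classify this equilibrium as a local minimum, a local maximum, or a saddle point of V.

The Hessian at the origin is H = [[18, -8], [-8, 4]].
det H = 18·4 − (-8)² = 8 > 0 and H[1,1] = 18 > 0, so H is positive definite.
Therefore the origin is a local minimum.

local minimum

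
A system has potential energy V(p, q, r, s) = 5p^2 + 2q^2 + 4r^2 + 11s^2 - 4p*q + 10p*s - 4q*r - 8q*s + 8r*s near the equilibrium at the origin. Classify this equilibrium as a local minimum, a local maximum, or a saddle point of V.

local minimum

The Hessian at the origin is H = [[10, -4, 0, 10], [-4, 4, -4, -8], [0, -4, 8, 8], [10, -8, 8, 22]].
Applying the same elementary operations to the rows and columns of H produces a congruent diagonal matrix with entries 10, 12/5, 4/3, 4.
That gives 4 positive pivots.
H is positive definite, so the origin is a strict local minimum.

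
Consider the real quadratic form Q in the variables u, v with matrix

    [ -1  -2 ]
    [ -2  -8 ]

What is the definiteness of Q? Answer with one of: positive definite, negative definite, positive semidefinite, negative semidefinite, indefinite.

negative definite

For the 2×2 matrix [[-1, -2], [-2, -8]]: det = -1·-8 − (-2)² = 4, trace = -9.
det > 0 so both eigenvalues share the sign of the trace; trace = -9 < 0 ⇒ both negative.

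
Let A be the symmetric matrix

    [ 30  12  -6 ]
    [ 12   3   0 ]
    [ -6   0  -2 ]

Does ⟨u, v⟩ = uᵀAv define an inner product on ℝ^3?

Row-reducing A symmetrically gives the diagonal entries 30, -9/5, 0.
So there are 1 positive, 1 negative, 1 zero pivots.
Hence Q is indefinite.
⟨·,·⟩ is an inner product exactly when A is positive definite.

no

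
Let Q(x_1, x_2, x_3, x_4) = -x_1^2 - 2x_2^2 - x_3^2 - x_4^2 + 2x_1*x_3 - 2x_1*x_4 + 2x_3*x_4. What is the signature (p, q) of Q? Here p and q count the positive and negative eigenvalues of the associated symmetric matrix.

(0, 2)

The symmetric matrix is A = [[-1, 0, 1, -1], [0, -2, 0, 0], [1, 0, -1, 1], [-1, 0, 1, -1]].
Applying the same elementary operations to the rows and columns of A produces a congruent diagonal matrix with entries -1, -2, 0, 0.
Counting signs: 2 negative, 2 zero.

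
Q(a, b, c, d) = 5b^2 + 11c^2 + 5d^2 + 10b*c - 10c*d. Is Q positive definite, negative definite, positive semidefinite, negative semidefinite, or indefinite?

Write A = [[0, 0, 0, 0], [0, 5, 5, 0], [0, 5, 11, -5], [0, 0, -5, 5]].
Row-reducing A symmetrically gives the diagonal entries 0, 5, 6, 5/6.
Counting signs: 3 positive, 1 zero.
Hence Q is positive semidefinite.

positive semidefinite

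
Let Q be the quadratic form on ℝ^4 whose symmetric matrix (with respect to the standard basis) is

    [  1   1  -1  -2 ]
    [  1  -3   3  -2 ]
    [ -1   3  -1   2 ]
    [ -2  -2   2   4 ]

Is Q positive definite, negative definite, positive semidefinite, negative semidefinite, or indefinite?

indefinite

Applying the same elementary operations to the rows and columns of A produces a congruent diagonal matrix with entries 1, -4, 2, 0.
That gives 2 positive, 1 negative, 1 zero pivots.
Hence Q is indefinite.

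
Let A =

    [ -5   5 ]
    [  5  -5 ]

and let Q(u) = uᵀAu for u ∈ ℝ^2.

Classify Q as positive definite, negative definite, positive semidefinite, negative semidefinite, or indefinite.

Applying the same elementary operations to the rows and columns of A produces a congruent diagonal matrix with entries -5, 0.
Counting signs: 1 negative, 1 zero.
Hence Q is negative semidefinite.

negative semidefinite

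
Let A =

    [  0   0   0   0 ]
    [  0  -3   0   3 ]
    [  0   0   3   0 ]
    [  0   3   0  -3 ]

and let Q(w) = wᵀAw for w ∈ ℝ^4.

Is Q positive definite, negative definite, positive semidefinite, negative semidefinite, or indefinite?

Symmetric row and column elimination reduces A to a congruent diagonal form with pivots 0, -3, 3, 0.
Counting signs: 1 positive, 1 negative, 2 zero.
Hence Q is indefinite.

indefinite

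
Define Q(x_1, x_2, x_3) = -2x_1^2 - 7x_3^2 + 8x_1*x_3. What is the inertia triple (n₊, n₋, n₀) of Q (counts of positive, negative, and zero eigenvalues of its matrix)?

Write A = [[-2, 0, 4], [0, 0, 0], [4, 0, -7]].
Congruent diagonalization of A (simultaneous row and column reduction) yields pivots -2, 0, 1.
So there are 1 positive, 1 negative, 1 zero pivots.

(1, 1, 1)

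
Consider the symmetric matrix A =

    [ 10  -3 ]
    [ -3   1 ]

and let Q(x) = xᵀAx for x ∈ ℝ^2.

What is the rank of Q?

An LDLᵀ factorisation of A has diagonal entries 10, 1/10.
Counting signs: 2 positive.
The rank is the number of nonzero pivots: 2.

2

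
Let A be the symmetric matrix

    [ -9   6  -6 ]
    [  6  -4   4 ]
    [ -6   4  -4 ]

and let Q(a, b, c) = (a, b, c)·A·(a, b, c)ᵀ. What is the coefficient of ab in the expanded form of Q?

12

The coefficient of ab is A[1,2] + A[2,1] = 2·6 = 12.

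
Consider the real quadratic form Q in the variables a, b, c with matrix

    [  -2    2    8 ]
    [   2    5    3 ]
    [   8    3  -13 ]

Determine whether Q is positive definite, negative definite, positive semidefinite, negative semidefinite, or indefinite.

An LDLᵀ factorisation of A has diagonal entries -2, 7, 12/7.
Counting signs: 2 positive, 1 negative.
Hence Q is indefinite.

indefinite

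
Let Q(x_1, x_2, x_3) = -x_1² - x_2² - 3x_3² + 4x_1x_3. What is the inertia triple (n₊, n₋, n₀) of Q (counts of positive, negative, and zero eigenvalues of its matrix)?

(1, 2, 0)

Write A = [[-1, 0, 2], [0, -1, 0], [2, 0, -3]].
Symmetric row and column elimination reduces A to a congruent diagonal form with pivots -1, -1, 1.
So there are 1 positive, 2 negative pivots.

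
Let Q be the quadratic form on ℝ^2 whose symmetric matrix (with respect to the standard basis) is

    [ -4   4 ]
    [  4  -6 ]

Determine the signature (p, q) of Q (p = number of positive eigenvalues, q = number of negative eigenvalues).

(0, 2)

Applying the same elementary operations to the rows and columns of A produces a congruent diagonal matrix with entries -4, -2.
Counting signs: 2 negative.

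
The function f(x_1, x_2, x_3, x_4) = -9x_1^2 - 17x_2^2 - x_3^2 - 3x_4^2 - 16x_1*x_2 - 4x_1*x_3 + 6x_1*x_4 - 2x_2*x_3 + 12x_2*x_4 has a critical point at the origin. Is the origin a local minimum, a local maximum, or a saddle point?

The Hessian at the origin is H = [[-18, -16, -4, 6], [-16, -34, -2, 12], [-4, -2, -2, 0], [6, 12, 0, -6]].
An LDLᵀ factorisation of H has diagonal entries -18, -178/9, -88/89, -12/11.
That gives 4 negative pivots.
H is negative definite, so the origin is a strict local maximum.

local maximum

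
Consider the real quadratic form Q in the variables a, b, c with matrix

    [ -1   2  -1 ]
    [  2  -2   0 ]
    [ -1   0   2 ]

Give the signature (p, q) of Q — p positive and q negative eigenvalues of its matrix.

Symmetric row and column elimination reduces A to a congruent diagonal form with pivots -1, 2, 1.
That gives 2 positive, 1 negative pivots.

(2, 1)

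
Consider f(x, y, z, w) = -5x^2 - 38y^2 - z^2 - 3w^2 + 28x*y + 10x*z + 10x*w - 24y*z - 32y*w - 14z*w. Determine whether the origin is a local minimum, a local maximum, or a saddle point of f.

saddle point

The Hessian at the origin is H = [[-10, 28, 10, 10], [28, -76, -24, -32], [10, -24, -2, -14], [10, -32, -14, -6]].
Symmetric row and column elimination reduces H to a congruent diagonal form with pivots -10, 12/5, 4/3, -8.
Counting signs: 2 positive, 2 negative.
H is indefinite, so the origin is a saddle point.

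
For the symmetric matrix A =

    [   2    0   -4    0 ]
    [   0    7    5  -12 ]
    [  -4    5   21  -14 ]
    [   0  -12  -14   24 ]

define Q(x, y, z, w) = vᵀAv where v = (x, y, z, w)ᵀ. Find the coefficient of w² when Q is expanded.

The coefficient of w² is the diagonal entry A[4,4] = 24.

24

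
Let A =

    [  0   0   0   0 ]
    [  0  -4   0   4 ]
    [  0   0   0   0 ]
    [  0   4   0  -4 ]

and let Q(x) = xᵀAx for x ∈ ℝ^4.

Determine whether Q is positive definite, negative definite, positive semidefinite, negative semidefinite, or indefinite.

negative semidefinite

Applying the same elementary operations to the rows and columns of A produces a congruent diagonal matrix with entries 0, -4, 0, 0.
Counting signs: 1 negative, 3 zero.
Hence Q is negative semidefinite.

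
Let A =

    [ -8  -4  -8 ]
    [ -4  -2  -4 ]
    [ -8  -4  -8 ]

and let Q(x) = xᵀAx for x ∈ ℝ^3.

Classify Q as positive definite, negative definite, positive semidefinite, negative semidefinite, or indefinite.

Row-reducing A symmetrically gives the diagonal entries -8, 0, 0.
That gives 1 negative, 2 zero pivots.
Hence Q is negative semidefinite.

negative semidefinite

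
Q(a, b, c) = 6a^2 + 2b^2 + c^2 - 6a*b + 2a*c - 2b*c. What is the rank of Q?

The symmetric matrix is A = [[6, -3, 1], [-3, 2, -1], [1, -1, 1]].
Symmetric row and column elimination reduces A to a congruent diagonal form with pivots 6, 1/2, 1/3.
So there are 3 positive pivots.
The rank is the number of nonzero pivots: 3.

3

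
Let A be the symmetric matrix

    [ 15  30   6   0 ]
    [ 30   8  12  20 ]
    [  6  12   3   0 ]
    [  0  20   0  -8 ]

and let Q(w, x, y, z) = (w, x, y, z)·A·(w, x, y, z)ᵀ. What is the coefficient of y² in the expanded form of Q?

The coefficient of y² is the diagonal entry A[3,3] = 3.

3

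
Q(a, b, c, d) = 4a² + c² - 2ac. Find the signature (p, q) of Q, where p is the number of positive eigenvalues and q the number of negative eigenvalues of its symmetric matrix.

The associated matrix is A = [[4, 0, -1, 0], [0, 0, 0, 0], [-1, 0, 1, 0], [0, 0, 0, 0]].
Row-reducing A symmetrically gives the diagonal entries 4, 0, 3/4, 0.
That gives 2 positive, 2 zero pivots.

(2, 0)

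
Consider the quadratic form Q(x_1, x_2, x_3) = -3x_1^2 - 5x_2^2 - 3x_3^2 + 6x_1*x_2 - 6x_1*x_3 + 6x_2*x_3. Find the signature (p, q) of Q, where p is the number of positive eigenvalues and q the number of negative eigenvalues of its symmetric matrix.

(0, 2)

Write A = [[-3, 3, -3], [3, -5, 3], [-3, 3, -3]].
Symmetric row and column elimination reduces A to a congruent diagonal form with pivots -3, -2, 0.
That gives 2 negative, 1 zero pivots.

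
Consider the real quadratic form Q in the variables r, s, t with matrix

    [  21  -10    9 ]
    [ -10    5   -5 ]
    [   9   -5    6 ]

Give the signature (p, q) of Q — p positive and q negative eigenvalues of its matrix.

Applying the same elementary operations to the rows and columns of A produces a congruent diagonal matrix with entries 21, 5/21, 0.
Counting signs: 2 positive, 1 zero.

(2, 0)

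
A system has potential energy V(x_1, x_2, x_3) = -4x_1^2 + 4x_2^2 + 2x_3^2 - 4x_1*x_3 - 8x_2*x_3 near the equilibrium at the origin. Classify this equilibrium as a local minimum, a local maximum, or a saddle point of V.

saddle point

The Hessian at the origin is H = [[-8, 0, -4], [0, 8, -8], [-4, -8, 4]].
Congruent diagonalization of H (simultaneous row and column reduction) yields pivots -8, 8, -2.
That gives 1 positive, 2 negative pivots.
H is indefinite, so the origin is a saddle point.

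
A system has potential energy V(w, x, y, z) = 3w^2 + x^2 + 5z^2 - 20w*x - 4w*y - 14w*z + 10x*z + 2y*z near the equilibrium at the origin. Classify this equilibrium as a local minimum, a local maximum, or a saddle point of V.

saddle point

The Hessian at the origin is H = [[6, -20, -4, -14], [-20, 2, 0, 10], [-4, 0, 0, 2], [-14, 10, 2, 10]].
Congruent diagonalization of H (simultaneous row and column reduction) yields pivots 6, -194/3, 8/97, -5/2.
Counting signs: 2 positive, 2 negative.
H is indefinite, so the origin is a saddle point.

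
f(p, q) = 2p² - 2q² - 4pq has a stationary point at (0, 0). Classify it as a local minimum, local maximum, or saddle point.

saddle point

The Hessian at the origin is H = [[4, -4], [-4, -4]].
det H = 4·-4 − (-4)² = -32 < 0, so H is indefinite.
Therefore the origin is a saddle point.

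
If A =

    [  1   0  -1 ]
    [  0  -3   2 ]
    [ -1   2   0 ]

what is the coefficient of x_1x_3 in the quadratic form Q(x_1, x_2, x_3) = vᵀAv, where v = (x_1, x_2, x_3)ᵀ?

The coefficient of x_1x_3 is A[1,3] + A[3,1] = 2·(-1) = -2.

-2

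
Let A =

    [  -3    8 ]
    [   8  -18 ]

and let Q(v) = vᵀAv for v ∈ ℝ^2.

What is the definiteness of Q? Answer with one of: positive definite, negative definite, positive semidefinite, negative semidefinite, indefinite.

indefinite

For the 2×2 matrix [[-3, 8], [8, -18]]: det = -3·-18 − (8)² = -10, trace = -21.
det < 0 so the eigenvalues have opposite signs; the form is indefinite.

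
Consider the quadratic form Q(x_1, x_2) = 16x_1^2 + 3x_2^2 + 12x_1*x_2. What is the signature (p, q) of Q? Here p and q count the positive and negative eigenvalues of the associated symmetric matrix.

(2, 0)

The associated matrix is A = [[16, 6], [6, 3]].
Applying the same elementary operations to the rows and columns of A produces a congruent diagonal matrix with entries 16, 3/4.
That gives 2 positive pivots.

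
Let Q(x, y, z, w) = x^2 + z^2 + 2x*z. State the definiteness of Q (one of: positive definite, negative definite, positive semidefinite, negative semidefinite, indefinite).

positive semidefinite

The symmetric matrix is A = [[1, 0, 1, 0], [0, 0, 0, 0], [1, 0, 1, 0], [0, 0, 0, 0]].
Congruent diagonalization of A (simultaneous row and column reduction) yields pivots 1, 0, 0, 0.
Counting signs: 1 positive, 3 zero.
Hence Q is positive semidefinite.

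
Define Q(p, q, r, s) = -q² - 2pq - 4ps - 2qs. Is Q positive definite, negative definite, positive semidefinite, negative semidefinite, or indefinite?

The symmetric matrix is A = [[0, -1, 0, -2], [-1, -1, 0, -1], [0, 0, 0, 0], [-2, -1, 0, 0]].
A is congruent to a diagonal matrix with 1 positive, 1 negative and 2 zero entries, so Q is indefinite.

indefinite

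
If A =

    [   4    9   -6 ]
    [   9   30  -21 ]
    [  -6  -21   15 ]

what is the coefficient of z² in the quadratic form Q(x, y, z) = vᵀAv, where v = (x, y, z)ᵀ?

The coefficient of z² is the diagonal entry A[3,3] = 15.

15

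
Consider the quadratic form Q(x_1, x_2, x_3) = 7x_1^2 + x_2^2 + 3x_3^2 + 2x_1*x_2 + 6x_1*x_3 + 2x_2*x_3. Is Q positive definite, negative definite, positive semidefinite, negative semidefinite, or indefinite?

positive definite

Write A = [[7, 1, 3], [1, 1, 1], [3, 1, 3]].
Congruent diagonalization of A (simultaneous row and column reduction) yields pivots 7, 6/7, 4/3.
That gives 3 positive pivots.
Hence Q is positive definite.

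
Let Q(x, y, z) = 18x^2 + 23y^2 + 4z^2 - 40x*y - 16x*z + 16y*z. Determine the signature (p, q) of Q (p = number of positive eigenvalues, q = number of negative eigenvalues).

(2, 1)

Write A = [[18, -20, -8], [-20, 23, 8], [-8, 8, 4]].
Row-reducing A symmetrically gives the diagonal entries 18, 7/9, -4/7.
That gives 2 positive, 1 negative pivots.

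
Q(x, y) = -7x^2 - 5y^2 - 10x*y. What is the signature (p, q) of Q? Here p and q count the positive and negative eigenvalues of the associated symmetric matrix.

(0, 2)

The associated matrix is A = [[-7, -5], [-5, -5]].
Congruent diagonalization of A (simultaneous row and column reduction) yields pivots -7, -10/7.
Counting signs: 2 negative.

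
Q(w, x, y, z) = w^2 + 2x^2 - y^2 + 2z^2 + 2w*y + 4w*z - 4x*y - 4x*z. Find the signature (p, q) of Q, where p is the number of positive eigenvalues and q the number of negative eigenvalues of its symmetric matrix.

The associated matrix is A = [[1, 0, 1, 2], [0, 2, -2, -2], [1, -2, -1, 0], [2, -2, 0, 2]].
Applying the same elementary operations to the rows and columns of A produces a congruent diagonal matrix with entries 1, 2, -4, 0.
That gives 2 positive, 1 negative, 1 zero pivots.

(2, 1)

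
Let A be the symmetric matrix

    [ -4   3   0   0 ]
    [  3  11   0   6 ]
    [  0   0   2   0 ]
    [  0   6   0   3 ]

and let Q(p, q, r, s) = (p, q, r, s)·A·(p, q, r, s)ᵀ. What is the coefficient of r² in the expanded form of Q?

2

The coefficient of r² is the diagonal entry A[3,3] = 2.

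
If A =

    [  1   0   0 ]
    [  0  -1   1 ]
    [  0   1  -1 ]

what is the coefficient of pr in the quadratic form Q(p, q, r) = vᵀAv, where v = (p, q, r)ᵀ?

The coefficient of pr is A[1,3] + A[3,1] = 2·0 = 0.

0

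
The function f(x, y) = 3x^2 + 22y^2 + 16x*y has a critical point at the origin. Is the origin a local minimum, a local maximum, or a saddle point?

local minimum

The Hessian at the origin is H = [[6, 16], [16, 44]].
det H = 6·44 − (16)² = 8 > 0 and H[1,1] = 6 > 0, so H is positive definite.
Therefore the origin is a local minimum.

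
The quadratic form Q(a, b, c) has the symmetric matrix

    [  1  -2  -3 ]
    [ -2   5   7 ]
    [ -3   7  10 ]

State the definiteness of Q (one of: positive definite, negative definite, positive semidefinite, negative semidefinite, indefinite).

positive semidefinite

Symmetric row and column elimination reduces A to a congruent diagonal form with pivots 1, 1, 0.
Counting signs: 2 positive, 1 zero.
Hence Q is positive semidefinite.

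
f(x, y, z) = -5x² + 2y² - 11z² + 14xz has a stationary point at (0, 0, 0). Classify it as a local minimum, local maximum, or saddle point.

saddle point

The Hessian at the origin is H = [[-10, 0, 14], [0, 4, 0], [14, 0, -22]].
Congruent diagonalization of H (simultaneous row and column reduction) yields pivots -10, 4, -12/5.
So there are 1 positive, 2 negative pivots.
H is indefinite, so the origin is a saddle point.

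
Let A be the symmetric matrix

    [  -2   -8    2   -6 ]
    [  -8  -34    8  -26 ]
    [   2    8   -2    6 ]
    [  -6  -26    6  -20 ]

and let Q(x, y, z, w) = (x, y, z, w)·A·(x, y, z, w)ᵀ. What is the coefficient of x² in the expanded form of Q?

-2

The coefficient of x² is the diagonal entry A[1,1] = -2.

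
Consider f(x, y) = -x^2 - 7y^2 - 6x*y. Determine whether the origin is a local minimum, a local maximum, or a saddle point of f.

The Hessian at the origin is H = [[-2, -6], [-6, -14]].
det H = -2·-14 − (-6)² = -8 < 0, so H is indefinite.
Therefore the origin is a saddle point.

saddle point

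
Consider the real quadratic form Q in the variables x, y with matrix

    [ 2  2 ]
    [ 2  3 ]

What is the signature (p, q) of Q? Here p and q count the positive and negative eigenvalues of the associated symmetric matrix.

Row-reducing A symmetrically gives the diagonal entries 2, 1.
That gives 2 positive pivots.

(2, 0)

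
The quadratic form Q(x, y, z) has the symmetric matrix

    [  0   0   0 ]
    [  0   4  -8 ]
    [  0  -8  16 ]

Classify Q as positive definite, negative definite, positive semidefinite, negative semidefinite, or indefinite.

Row-reducing A symmetrically gives the diagonal entries 0, 4, 0.
Counting signs: 1 positive, 2 zero.
Hence Q is positive semidefinite.

positive semidefinite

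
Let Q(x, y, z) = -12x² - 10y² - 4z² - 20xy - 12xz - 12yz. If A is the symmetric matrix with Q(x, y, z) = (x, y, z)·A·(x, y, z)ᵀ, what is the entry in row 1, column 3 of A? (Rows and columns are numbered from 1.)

The coefficient of x·z in Q is -12. For a symmetric A this equals A[1,3] + A[3,1] = 2·A[1,3].
So A[1,3] = -12/2 = -6.

-6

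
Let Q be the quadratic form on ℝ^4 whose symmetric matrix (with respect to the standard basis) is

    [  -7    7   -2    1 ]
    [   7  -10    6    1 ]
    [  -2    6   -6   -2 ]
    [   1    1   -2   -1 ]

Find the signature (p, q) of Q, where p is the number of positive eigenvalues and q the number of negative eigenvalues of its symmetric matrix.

Row-reducing A symmetrically gives the diagonal entries -7, -3, -2/21, 2.
So there are 1 positive, 3 negative pivots.

(1, 3)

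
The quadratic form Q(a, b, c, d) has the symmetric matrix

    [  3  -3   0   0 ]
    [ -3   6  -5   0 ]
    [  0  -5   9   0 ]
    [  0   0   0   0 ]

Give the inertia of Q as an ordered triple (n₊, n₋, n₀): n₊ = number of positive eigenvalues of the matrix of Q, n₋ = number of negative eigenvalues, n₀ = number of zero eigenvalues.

Congruent diagonalization of A (simultaneous row and column reduction) yields pivots 3, 3, 2/3, 0.
That gives 3 positive, 1 zero pivots.

(3, 0, 1)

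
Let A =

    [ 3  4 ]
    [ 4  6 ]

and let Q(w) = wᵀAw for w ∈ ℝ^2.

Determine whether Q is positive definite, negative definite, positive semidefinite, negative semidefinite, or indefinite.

Leading principal minors: Δ_1 = 3, Δ_2 = 2.
All leading principal minors are positive, so by Sylvester's criterion Q is positive definite.

positive definite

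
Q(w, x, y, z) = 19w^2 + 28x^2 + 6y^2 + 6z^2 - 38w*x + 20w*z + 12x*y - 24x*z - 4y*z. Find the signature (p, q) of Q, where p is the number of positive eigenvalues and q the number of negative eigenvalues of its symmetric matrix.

(4, 0)

Write A = [[19, -19, 0, 10], [-19, 28, 6, -12], [0, 6, 6, -2], [10, -12, -2, 6]].
Congruent diagonalization of A (simultaneous row and column reduction) yields pivots 19, 9, 2, 4/57.
So there are 4 positive pivots.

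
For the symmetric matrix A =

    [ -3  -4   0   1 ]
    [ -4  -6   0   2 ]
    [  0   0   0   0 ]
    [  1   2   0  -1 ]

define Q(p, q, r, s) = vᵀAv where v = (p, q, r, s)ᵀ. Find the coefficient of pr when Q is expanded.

0

The coefficient of pr is A[1,3] + A[3,1] = 2·0 = 0.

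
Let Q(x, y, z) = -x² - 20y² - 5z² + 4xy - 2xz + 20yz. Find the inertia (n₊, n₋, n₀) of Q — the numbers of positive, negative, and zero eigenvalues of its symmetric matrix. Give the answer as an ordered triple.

(0, 2, 1)

The associated matrix is A = [[-1, 2, -1], [2, -20, 10], [-1, 10, -5]].
Applying the same elementary operations to the rows and columns of A produces a congruent diagonal matrix with entries -1, -16, 0.
That gives 2 negative, 1 zero pivots.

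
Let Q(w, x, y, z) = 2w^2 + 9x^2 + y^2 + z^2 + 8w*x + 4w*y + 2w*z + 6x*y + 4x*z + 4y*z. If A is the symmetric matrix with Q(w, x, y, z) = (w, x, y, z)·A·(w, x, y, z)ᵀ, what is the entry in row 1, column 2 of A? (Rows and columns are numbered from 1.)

The coefficient of w·x in Q is 8. For a symmetric A this equals A[1,2] + A[2,1] = 2·A[1,2].
So A[1,2] = 8/2 = 4.

4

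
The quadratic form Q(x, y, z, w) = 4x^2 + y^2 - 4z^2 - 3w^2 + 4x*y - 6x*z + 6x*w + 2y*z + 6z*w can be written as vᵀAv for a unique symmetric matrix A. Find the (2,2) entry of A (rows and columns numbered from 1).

The coefficient of y^2 in Q is 1, and that is exactly A[2,2].

1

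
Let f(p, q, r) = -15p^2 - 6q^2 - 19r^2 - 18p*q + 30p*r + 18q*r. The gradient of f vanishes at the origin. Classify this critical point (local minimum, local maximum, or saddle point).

local maximum

The Hessian at the origin is H = [[-30, -18, 30], [-18, -12, 18], [30, 18, -38]].
Symmetric row and column elimination reduces H to a congruent diagonal form with pivots -30, -6/5, -8.
So there are 3 negative pivots.
H is negative definite, so the origin is a strict local maximum.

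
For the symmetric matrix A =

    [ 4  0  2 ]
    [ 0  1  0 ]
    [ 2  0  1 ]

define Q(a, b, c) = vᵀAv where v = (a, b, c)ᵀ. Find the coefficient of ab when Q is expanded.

0

The coefficient of ab is A[1,2] + A[2,1] = 2·0 = 0.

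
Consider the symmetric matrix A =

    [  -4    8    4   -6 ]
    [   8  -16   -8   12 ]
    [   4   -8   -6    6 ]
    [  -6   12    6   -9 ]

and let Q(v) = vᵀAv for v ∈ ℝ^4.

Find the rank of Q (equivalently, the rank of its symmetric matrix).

2

Row-reducing A symmetrically gives the diagonal entries -4, 0, -2, 0.
Counting signs: 2 negative, 2 zero.
The rank is the number of nonzero pivots: 2.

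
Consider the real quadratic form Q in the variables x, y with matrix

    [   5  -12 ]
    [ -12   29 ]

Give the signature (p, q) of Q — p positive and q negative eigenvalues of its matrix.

Row-reducing A symmetrically gives the diagonal entries 5, 1/5.
Counting signs: 2 positive.

(2, 0)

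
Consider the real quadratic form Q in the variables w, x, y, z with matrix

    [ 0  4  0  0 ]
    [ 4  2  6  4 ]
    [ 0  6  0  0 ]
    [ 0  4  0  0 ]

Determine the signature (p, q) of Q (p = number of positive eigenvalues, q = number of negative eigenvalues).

By Sylvester's law of inertia any congruent diagonalization of A has 1 positive, 1 negative and 2 zero entries.

(1, 1)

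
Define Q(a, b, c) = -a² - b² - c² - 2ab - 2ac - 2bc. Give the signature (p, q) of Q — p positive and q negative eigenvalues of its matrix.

(0, 1)

Write A = [[-1, -1, -1], [-1, -1, -1], [-1, -1, -1]].
Congruent diagonalization of A (simultaneous row and column reduction) yields pivots -1, 0, 0.
So there are 1 negative, 2 zero pivots.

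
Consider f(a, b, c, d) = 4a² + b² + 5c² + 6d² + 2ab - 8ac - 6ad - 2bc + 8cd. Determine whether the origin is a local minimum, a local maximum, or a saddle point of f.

The Hessian at the origin is H = [[8, 2, -8, -6], [2, 2, -2, 0], [-8, -2, 10, 8], [-6, 0, 8, 12]].
Symmetric row and column elimination reduces H to a congruent diagonal form with pivots 8, 3/2, 2, 4.
That gives 4 positive pivots.
H is positive definite, so the origin is a strict local minimum.

local minimum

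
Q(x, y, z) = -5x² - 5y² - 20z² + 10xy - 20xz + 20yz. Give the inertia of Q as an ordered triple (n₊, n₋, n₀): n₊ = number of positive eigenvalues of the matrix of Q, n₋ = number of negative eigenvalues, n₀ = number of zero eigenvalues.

Write A = [[-5, 5, -10], [5, -5, 10], [-10, 10, -20]].
Row-reducing A symmetrically gives the diagonal entries -5, 0, 0.
That gives 1 negative, 2 zero pivots.

(0, 1, 2)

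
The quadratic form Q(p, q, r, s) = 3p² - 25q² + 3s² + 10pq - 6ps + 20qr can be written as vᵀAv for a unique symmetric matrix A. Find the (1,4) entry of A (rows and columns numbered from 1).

The coefficient of p·s in Q is -6. For a symmetric A this equals A[1,4] + A[4,1] = 2·A[1,4].
So A[1,4] = -6/2 = -3.

-3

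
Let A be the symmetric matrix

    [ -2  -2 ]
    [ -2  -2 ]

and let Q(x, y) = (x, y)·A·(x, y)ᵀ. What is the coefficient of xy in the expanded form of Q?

The coefficient of xy is A[1,2] + A[2,1] = 2·(-2) = -4.

-4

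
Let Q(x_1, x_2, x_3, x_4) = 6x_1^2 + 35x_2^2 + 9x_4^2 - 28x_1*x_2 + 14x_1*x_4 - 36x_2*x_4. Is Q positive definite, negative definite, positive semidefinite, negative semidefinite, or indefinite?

The symmetric matrix is A = [[6, -14, 0, 7], [-14, 35, 0, -18], [0, 0, 0, 0], [7, -18, 0, 9]].
Row-reducing A symmetrically gives the diagonal entries 6, 7/3, 0, -5/14.
So there are 2 positive, 1 negative, 1 zero pivots.
Hence Q is indefinite.

indefinite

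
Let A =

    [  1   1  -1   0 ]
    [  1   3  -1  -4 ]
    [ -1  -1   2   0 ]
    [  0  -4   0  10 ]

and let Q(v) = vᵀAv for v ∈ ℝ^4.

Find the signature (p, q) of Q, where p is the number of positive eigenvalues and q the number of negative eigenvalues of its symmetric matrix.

(4, 0)

Symmetric row and column elimination reduces A to a congruent diagonal form with pivots 1, 2, 1, 2.
So there are 4 positive pivots.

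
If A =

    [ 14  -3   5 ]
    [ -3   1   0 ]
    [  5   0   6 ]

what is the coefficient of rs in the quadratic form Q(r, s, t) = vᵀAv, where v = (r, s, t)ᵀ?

-6

The coefficient of rs is A[1,2] + A[2,1] = 2·(-3) = -6.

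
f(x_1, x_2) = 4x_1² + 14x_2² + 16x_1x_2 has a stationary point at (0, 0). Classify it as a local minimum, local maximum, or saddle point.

The Hessian at the origin is H = [[8, 16], [16, 28]].
det H = 8·28 − (16)² = -32 < 0, so H is indefinite.
Therefore the origin is a saddle point.

saddle point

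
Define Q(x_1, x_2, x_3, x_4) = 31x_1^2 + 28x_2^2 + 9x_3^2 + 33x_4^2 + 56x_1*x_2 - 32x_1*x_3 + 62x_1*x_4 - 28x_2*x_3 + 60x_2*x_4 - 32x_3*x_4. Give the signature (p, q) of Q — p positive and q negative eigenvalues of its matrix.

The associated matrix is A = [[31, 28, -16, 31], [28, 28, -14, 30], [-16, -14, 9, -16], [31, 30, -16, 33]].
Symmetric row and column elimination reduces A to a congruent diagonal form with pivots 31, 84/31, 2/3, 5/14.
That gives 4 positive pivots.

(4, 0)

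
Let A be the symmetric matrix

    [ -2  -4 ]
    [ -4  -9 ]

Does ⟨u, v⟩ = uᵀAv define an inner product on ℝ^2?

For the 2×2 matrix [[-2, -4], [-4, -9]]: det = -2·-9 − (-4)² = 2, trace = -11.
det > 0 so both eigenvalues share the sign of the trace; trace = -11 < 0 ⇒ both negative.
⟨·,·⟩ is an inner product exactly when A is positive definite.

no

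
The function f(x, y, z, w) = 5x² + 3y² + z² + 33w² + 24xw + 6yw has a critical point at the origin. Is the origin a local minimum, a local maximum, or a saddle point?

local minimum

The Hessian at the origin is H = [[10, 0, 0, 24], [0, 6, 0, 6], [0, 0, 2, 0], [24, 6, 0, 66]].
Applying the same elementary operations to the rows and columns of H produces a congruent diagonal matrix with entries 10, 6, 2, 12/5.
That gives 4 positive pivots.
H is positive definite, so the origin is a strict local minimum.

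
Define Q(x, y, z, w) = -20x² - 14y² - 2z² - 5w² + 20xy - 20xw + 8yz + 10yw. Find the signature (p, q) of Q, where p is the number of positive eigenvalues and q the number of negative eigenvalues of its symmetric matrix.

(0, 3)

The associated matrix is A = [[-20, 10, 0, -10], [10, -14, 4, 5], [0, 4, -2, 0], [-10, 5, 0, -5]].
Row-reducing A symmetrically gives the diagonal entries -20, -9, -2/9, 0.
Counting signs: 3 negative, 1 zero.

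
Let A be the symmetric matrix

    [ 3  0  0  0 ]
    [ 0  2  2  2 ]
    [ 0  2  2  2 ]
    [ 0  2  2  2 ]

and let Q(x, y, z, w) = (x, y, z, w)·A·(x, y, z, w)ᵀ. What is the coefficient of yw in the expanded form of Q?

The coefficient of yw is A[2,4] + A[4,2] = 2·2 = 4.

4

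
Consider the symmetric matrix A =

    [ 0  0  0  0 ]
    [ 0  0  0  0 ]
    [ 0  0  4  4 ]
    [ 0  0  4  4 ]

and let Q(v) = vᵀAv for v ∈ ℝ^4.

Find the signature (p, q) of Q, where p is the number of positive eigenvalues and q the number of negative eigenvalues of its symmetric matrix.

Applying the same elementary operations to the rows and columns of A produces a congruent diagonal matrix with entries 0, 0, 4, 0.
Counting signs: 1 positive, 3 zero.

(1, 0)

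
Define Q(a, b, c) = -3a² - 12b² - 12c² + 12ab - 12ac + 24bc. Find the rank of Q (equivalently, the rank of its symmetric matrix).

The symmetric matrix is A = [[-3, 6, -6], [6, -12, 12], [-6, 12, -12]].
Symmetric row and column elimination reduces A to a congruent diagonal form with pivots -3, 0, 0.
Counting signs: 1 negative, 2 zero.
The rank is the number of nonzero pivots: 1.

1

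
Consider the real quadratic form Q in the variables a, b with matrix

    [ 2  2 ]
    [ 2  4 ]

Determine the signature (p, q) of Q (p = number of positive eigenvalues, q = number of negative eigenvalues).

(2, 0)

Congruent diagonalization of A (simultaneous row and column reduction) yields pivots 2, 2.
Counting signs: 2 positive.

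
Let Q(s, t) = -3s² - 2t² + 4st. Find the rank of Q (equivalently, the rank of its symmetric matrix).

2

The associated matrix is A = [[-3, 2], [2, -2]].
Row-reducing A symmetrically gives the diagonal entries -3, -2/3.
That gives 2 negative pivots.
The rank is the number of nonzero pivots: 2.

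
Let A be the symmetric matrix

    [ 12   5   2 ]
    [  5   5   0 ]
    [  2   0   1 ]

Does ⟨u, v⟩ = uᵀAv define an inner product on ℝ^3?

yes

Leading principal minors: Δ_1 = 12, Δ_2 = 35, Δ_3 = 15.
All leading principal minors are positive, so by Sylvester's criterion Q is positive definite.
⟨·,·⟩ is an inner product exactly when A is positive definite.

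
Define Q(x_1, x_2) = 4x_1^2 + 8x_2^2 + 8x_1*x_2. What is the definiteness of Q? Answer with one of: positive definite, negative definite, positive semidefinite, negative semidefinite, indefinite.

The symmetric matrix of Q is [[4, 4], [4, 8]].
For the 2×2 matrix [[4, 4], [4, 8]]: det = 4·8 − (4)² = 16, trace = 12.
det > 0 so both eigenvalues share the sign of the trace; trace = 12 > 0 ⇒ both positive.

positive definite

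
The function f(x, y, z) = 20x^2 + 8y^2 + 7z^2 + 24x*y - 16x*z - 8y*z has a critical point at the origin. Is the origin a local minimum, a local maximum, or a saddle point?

The Hessian at the origin is H = [[40, 24, -16], [24, 16, -8], [-16, -8, 14]].
Congruent diagonalization of H (simultaneous row and column reduction) yields pivots 40, 8/5, 6.
Counting signs: 3 positive.
H is positive definite, so the origin is a strict local minimum.

local minimum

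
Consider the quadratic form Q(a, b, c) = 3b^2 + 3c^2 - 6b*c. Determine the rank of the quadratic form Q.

The associated matrix is A = [[0, 0, 0], [0, 3, -3], [0, -3, 3]].
Row-reducing A symmetrically gives the diagonal entries 0, 3, 0.
Counting signs: 1 positive, 2 zero.
The rank is the number of nonzero pivots: 1.

1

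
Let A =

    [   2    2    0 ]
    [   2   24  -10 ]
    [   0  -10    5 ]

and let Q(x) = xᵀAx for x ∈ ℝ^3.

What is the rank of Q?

3

Congruent diagonalization of A (simultaneous row and column reduction) yields pivots 2, 22, 5/11.
Counting signs: 3 positive.
The rank is the number of nonzero pivots: 3.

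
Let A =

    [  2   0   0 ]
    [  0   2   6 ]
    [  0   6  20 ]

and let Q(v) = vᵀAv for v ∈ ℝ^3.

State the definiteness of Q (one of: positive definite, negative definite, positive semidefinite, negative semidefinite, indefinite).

positive definite

Applying the same elementary operations to the rows and columns of A produces a congruent diagonal matrix with entries 2, 2, 2.
That gives 3 positive pivots.
Hence Q is positive definite.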